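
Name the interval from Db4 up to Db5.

perfect octave

D to D is the same letter name, plus an octave — that makes it an octave of some quality.
The perfect octave spans 12 semitones, and Db4 to Db5 is exactly 12 semitones — so this is a perfect octave.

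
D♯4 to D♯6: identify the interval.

D to D is the same letter name, plus 2 octaves — that makes it a fifteenth of some quality.
The perfect fifteenth spans 24 semitones, and D#4 to D#6 is exactly 24 semitones — so this is a perfect fifteenth.
(Equivalently, a compound perfect octave: a perfect octave plus an octave.)

P15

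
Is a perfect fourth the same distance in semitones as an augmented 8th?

No

A perfect fourth spans 5 semitones; an augmented octave spans 13 semitones. They differ by 8.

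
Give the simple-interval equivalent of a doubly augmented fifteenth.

Each octave removed subtracts seven from the number: 15 − 7 = 8.
That makes a doubly augmented fifteenth a compound doubly augmented octave — an octave plus a doubly augmented octave.

doubly augmented 8th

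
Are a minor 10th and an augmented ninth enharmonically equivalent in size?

Yes

Both span 15 semitones: a minor tenth and an augmented ninth are the same chromatic distance.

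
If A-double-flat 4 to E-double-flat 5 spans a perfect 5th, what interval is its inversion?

The rule of nine gives the new number: 9 − 5 = 4, so a fifth becomes a fourth.
Quality inverts too: perfect stays perfect. That makes the inversion a perfect fourth.

perfect 4th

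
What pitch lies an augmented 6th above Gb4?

E5

The sixth takes the letter from G up to E.
An augmented sixth spans 10 semitones, so from Gb4 the target pitch is E5.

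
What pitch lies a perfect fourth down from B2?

The fourth takes the letter from B down to F.
Moving 5 semitones down from B2 (the size of a perfect fourth) reaches F#2.

F#2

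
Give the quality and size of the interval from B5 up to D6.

B to D spans three letter names (B-C-D), so the interval is some kind of third.
At 3 semitones, B5→D6 falls one short of a major third: minor.

m3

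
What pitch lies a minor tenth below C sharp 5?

A sharp 3

Counting three letter names plus an octave down from C lands on A.
A minor tenth is 15 semitones; 15 semitones down from C#5 gives A#3.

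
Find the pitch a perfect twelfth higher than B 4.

F-sharp 6

Five letters up from B (plus an octave) reaches F.
A perfect twelfth is 19 semitones; 19 semitones up from B4 gives F#6.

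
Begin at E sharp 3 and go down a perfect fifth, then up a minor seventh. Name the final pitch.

E#3 down a perfect fifth → A#2 (7 semitones).
Up a minor seventh from A#2: G#3 (10 semitones up).

G sharp 3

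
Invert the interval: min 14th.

First reduce the compound minor fourteenth to its simple form, a minor seventh.
Interval numbers invert to sum to nine: 7 + 2 = 9, so a seventh inverts to a second.
The quality also flips — minor becomes major — giving a major second.

M2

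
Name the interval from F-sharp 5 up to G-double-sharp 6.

augmented ninth

F to G spans two letter names (F-G), plus an octave, so the interval is some kind of ninth.
A major ninth would be 14 semitones; F#5 to G##6 is 15, one semitone wider, so the interval is augmented.
(Equivalently, a compound augmented second: an augmented second plus an octave.)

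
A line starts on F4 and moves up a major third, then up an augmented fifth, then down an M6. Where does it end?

G#4

F4 up a major third → A4 (4 semitones).
A4 up an augmented fifth → E#5 (8 semitones).
A major sixth down from E#5 is G#4.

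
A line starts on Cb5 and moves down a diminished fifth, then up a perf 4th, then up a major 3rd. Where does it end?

A diminished fifth down from Cb5 is F4.
F4 up a perfect fourth → Bb4 (5 semitones).
Up a major third from Bb4: D5 (4 semitones up).

D5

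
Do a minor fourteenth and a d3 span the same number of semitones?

A minor fourteenth is 22 semitones but a diminished third is 2 semitones — different sizes.

No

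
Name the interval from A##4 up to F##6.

A to F spans six letter names (A-B-C-D-E-F), plus an octave: a thirteenth.
A##4 to F##6 is 20 semitones, a half step short of the major thirteenth (21), so this is minor.
(Equivalently, a compound minor sixth: a minor sixth plus an octave.)

minor thirteenth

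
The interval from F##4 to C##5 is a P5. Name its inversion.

P4

Interval numbers invert to sum to nine: 5 + 4 = 9, so a fifth inverts to a fourth.
The quality also flips — perfect stays perfect — giving a perfect fourth.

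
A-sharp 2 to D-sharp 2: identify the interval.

Descending from A#2 to D#2 is the same interval as ascending D#2 to A#2.
D to A spans five letter names (D-E-F-G-A): a fifth.
The perfect fifth spans 7 semitones, and D#2 to A#2 is exactly 7 semitones — so this is a perfect fifth.

perfect 5th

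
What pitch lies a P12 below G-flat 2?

C-flat 1

The twelfth's letter: G down five letter names plus an octave → C.
Moving 19 semitones down from Gb2 (the size of a perfect twelfth) reaches Cb1.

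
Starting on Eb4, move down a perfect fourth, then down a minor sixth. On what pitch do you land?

D3

Eb4 down a perfect fourth → Bb3 (5 semitones).
Bb3 down a minor sixth → D3 (8 semitones).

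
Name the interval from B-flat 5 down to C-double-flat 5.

A7

Descending from Bb5 to Cbb5 is the same interval as ascending Cbb5 to Bb5.
C to B spans seven letter names (C-D-E-F-G-A-B) — that makes it a seventh of some quality.
A major seventh would be 11 semitones; Cbb5 to Bb5 is 12, one semitone wider, so the interval is augmented.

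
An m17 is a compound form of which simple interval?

Take out 2 octaves (14 from the number): 17 − 14 = 3.
Quality carries through unchanged, so the simple form is a minor third.

m3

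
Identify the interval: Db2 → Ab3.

perfect twelfth

D to A spans five letter names (D-E-F-G-A), plus an octave, so the interval is some kind of twelfth.
Db2 to Ab3 is 19 semitones, matching the perfect twelfth exactly, so the quality is perfect.
(Equivalently, a compound perfect fifth: a perfect fifth plus an octave.)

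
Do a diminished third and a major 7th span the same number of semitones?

No

A diminished third spans 2 semitones; a major seventh spans 11 semitones. They differ by 9.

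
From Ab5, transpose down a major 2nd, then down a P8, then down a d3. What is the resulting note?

A major second down from Ab5 is Gb5.
Down a perfect octave from Gb5: Gb4 (12 semitones down).
A diminished third down from Gb4 is E4.

E4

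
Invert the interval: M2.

minor 7th

Inverted interval numbers add to nine, so a second pairs with a seventh (2 + 7 = 9).
The quality also flips — major becomes minor — giving a minor seventh.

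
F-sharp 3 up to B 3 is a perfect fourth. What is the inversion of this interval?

The rule of nine gives the new number: 9 − 4 = 5, so a fourth becomes a fifth.
Quality inverts too: perfect stays perfect. That makes the inversion a perfect fifth.

perfect fifth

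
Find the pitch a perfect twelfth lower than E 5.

The twelfth's letter: E down five letter names plus an octave → A.
Moving 19 semitones down from E5 (the size of a perfect twelfth) reaches A3.

A 3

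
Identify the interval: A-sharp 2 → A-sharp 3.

perfect octave

A to A is the same letter name, plus an octave, so the interval is some kind of octave.
Counting semitones, A#2→A#3 is 12, which is the perfect octave.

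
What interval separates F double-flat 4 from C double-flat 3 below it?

Descending from Fbb4 to Cbb3 is the same interval as ascending Cbb3 to Fbb4.
C to F spans four letter names (C-D-E-F), plus an octave — that makes it an eleventh of some quality.
Cbb3 to Fbb4 is 17 semitones, matching the perfect eleventh exactly, so the quality is perfect.
(Equivalently, a compound perfect fourth: a perfect fourth plus an octave.)

P11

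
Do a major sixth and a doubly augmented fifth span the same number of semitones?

A major sixth spans 9 semitones, and a doubly augmented fifth also spans 9 semitones — they're enharmonic.

Yes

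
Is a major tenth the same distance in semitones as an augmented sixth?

A major tenth is 16 semitones but an augmented sixth is 10 semitones — different sizes.

No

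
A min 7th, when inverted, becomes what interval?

M2

Inverted interval numbers add to nine, so a seventh pairs with a second (7 + 2 = 9).
And minor becomes major under inversion, so we get a major second.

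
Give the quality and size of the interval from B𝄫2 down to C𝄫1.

Descending from Bbb2 to Cbb1 is the same interval as ascending Cbb1 to Bbb2.
C to B spans seven letter names (C-D-E-F-G-A-B), plus an octave — that makes it a fourteenth of some quality.
The major fourteenth spans 23 semitones, and Cbb1 to Bbb2 is exactly 23 semitones — so this is a major fourteenth.
(Equivalently, a compound major seventh: a major seventh plus an octave.)

major fourteenth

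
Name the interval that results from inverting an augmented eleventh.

d5

First reduce the compound augmented eleventh to its simple form, an augmented fourth.
Inverted interval numbers add to nine, so a fourth pairs with a fifth (4 + 5 = 9).
The quality also flips — augmented becomes diminished — giving a diminished fifth.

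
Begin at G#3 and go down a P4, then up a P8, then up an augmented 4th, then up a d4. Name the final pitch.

Down a perfect fourth from G#3: D#3 (5 semitones down).
D#3 up a perfect octave → D#4 (12 semitones).
D#4 up an augmented fourth → G##4 (6 semitones).
A diminished fourth up from G##4 is C#5.

C#5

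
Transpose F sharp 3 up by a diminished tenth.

Counting three letter names plus an octave up from F lands on A.
A diminished tenth spans 14 semitones, so from F#3 the target pitch is Ab4.

A flat 4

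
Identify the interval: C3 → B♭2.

M2

Descending from C3 to Bb2 is the same interval as ascending Bb2 to C3.
B to C spans two letter names (B-C) — that makes it a second of some quality.
Counting semitones, Bb2→C3 is 2, which is the major second.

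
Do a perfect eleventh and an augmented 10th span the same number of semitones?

Both span 17 semitones: a perfect eleventh and an augmented tenth are the same chromatic distance.

Yes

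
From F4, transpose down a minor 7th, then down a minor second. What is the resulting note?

Down a minor seventh from F4: G3 (10 semitones down).
A minor second down from G3 is F#3.

F#3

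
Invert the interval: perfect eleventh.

P5

First reduce the compound perfect eleventh to its simple form, a perfect fourth.
Interval numbers invert to sum to nine: 4 + 5 = 9, so a fourth inverts to a fifth.
And perfect stays perfect under inversion, so we get a perfect fifth.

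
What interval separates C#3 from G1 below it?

A11

Descending from C#3 to G1 is the same interval as ascending G1 to C#3.
G to C spans four letter names (G-A-B-C), plus an octave, so the interval is some kind of eleventh.
The perfect eleventh is 17 semitones; here we have 18, one semitone wider: augmented.
(Equivalently, a compound augmented fourth: an augmented fourth plus an octave.)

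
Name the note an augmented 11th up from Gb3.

C5

Four letters up from G (plus an octave) reaches C.
An augmented eleventh is 18 semitones; 18 semitones up from Gb3 gives C5.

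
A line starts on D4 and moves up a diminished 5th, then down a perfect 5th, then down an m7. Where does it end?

Eb3

A diminished fifth up from D4 is Ab4.
A perfect fifth down from Ab4 is Db4.
A minor seventh down from Db4 is Eb3.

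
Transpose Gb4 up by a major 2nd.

Ab4

Counting two letter names up from G lands on A.
A major second is 2 semitones; 2 semitones up from Gb4 gives Ab4.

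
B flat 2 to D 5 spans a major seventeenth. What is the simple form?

major 3rd

Each octave removed subtracts seven from the number: 17 − 14 = 3.
That makes a major seventeenth a compound major third — 2 octaves plus a major third.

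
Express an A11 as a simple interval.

augmented fourth

Subtracting seven from the interval number removes an octave: 11 − 7 = 4.
Quality carries through unchanged, so the simple form is an augmented fourth.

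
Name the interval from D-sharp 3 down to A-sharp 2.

Descending from D#3 to A#2 is the same interval as ascending A#2 to D#3.
A to D spans four letter names (A-B-C-D): a fourth.
A#2 to D#3 is 5 semitones, matching the perfect fourth exactly, so the quality is perfect.

perfect 4th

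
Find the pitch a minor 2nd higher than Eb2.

The second takes the letter from E up to F.
Moving 1 semitone up from Eb2 (the size of a minor second) reaches Fb2.

Fb2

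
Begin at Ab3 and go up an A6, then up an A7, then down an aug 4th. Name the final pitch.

B#4

Ab3 up an augmented sixth → F#4 (10 semitones).
Up an augmented seventh from F#4: E##5 (12 semitones up).
Down an augmented fourth from E##5: B#4 (6 semitones down).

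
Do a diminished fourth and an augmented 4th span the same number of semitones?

A diminished fourth is 4 semitones but an augmented fourth is 6 semitones — different sizes.

No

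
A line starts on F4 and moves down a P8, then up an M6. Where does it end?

F4 down a perfect octave → F3 (12 semitones).
F3 up a major sixth → D4 (9 semitones).

D4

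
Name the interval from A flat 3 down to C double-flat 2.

augmented thirteenth

Descending from Ab3 to Cbb2 is the same interval as ascending Cbb2 to Ab3.
C to A spans six letter names (C-D-E-F-G-A), plus an octave — that makes it a thirteenth of some quality.
Cbb2 to Ab3 spans 22 semitones — one semitone wider than the major thirteenth (21) — giving an augmented thirteenth.
(Equivalently, a compound augmented sixth: an augmented sixth plus an octave.)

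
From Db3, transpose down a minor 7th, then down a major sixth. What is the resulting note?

Gb1

Db3 down a minor seventh → Eb2 (10 semitones).
A major sixth down from Eb2 is Gb1.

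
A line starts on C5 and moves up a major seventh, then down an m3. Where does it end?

G#5

A major seventh up from C5 is B5.
A minor third down from B5 is G#5.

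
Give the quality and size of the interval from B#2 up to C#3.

minor 2nd

B to C spans two letter names (B-C) — that makes it a second of some quality.
B#2 to C#3 is 1 semitone, a half step short of the major second (2), so this is minor.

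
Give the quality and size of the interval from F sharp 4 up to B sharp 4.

augmented 4th

F to B spans four letter names (F-G-A-B), so the interval is some kind of fourth.
A perfect fourth would be 5 semitones; F#4 to B#4 is 6, one semitone wider, so the interval is augmented.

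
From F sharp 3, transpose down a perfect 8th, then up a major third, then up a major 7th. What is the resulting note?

G double-sharp 3

Down a perfect octave from F#3: F#2 (12 semitones down).
F#2 up a major third → A#2 (4 semitones).
Up a major seventh from A#2: G##3 (11 semitones up).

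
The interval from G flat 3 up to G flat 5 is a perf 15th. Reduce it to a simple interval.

P8

Each octave removed subtracts seven from the number: 15 − 7 = 8.
That makes a perfect fifteenth a compound perfect octave — an octave plus a perfect octave.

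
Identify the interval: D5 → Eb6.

minor ninth

D to E spans two letter names (D-E), plus an octave: a ninth.
At 13 semitones, D5→Eb6 falls one short of a major ninth: minor.
(Equivalently, a compound minor second: a minor second plus an octave.)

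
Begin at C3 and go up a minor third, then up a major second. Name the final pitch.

F3

Up a minor third from C3: Eb3 (3 semitones up).
A major second up from Eb3 is F3.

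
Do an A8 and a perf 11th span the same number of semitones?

No

An augmented octave spans 13 semitones; a perfect eleventh spans 17 semitones. They differ by 4.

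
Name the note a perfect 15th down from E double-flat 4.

The letter stays E (same as the start), shifted two octaves down.
A perfect fifteenth spans 24 semitones, so from Ebb4 the target pitch is Ebb2.

E double-flat 2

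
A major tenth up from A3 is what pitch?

C#5

Three letters up from A (plus an octave) reaches C.
A major tenth spans 16 semitones, so from A3 the target pitch is C#5.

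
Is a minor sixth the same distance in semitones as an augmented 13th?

No

A minor sixth spans 8 semitones; an augmented thirteenth spans 22 semitones. They differ by 14.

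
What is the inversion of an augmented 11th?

First reduce the compound augmented eleventh to its simple form, an augmented fourth.
Interval numbers invert to sum to nine: 4 + 5 = 9, so a fourth inverts to a fifth.
Quality inverts too: augmented becomes diminished. That makes the inversion a diminished fifth.

d5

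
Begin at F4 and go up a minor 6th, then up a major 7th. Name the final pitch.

F4 up a minor sixth → Db5 (8 semitones).
Db5 up a major seventh → C6 (11 semitones).

C6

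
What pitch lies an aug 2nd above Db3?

E3

Two letter names up from D: E.
Moving 3 semitones up from Db3 (the size of an augmented second) reaches E3.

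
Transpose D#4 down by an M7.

Seven letter names down from D: E.
A major seventh is 11 semitones; 11 semitones down from D#4 gives E3.

E3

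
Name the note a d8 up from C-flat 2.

For an octave the letter name doesn't change: still C, an octave up.
Moving 11 semitones up from Cb2 (the size of a diminished octave) reaches Cbb3.

C-double-flat 3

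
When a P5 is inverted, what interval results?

Interval numbers invert to sum to nine: 5 + 4 = 9, so a fifth inverts to a fourth.
The quality also flips — perfect stays perfect — giving a perfect fourth.

P4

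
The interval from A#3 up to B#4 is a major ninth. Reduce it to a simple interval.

M2

Subtracting seven from the interval number removes an octave: 9 − 7 = 2.
Quality carries through unchanged, so the simple form is a major second.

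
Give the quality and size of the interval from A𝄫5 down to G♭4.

Descending from Abb5 to Gb4 is the same interval as ascending Gb4 to Abb5.
G to A spans two letter names (G-A), plus an octave: a ninth.
At 13 semitones, Gb4→Abb5 falls one short of a major ninth: minor.
(Equivalently, a compound minor second: a minor second plus an octave.)

minor ninth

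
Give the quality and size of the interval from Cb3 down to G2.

diminished 4th

Descending from Cb3 to G2 is the same interval as ascending G2 to Cb3.
G to C spans four letter names (G-A-B-C): a fourth.
G2 to Cb3 spans 4 semitones — one semitone narrower than the perfect fourth (5) — giving a diminished fourth.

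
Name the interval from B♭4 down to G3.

Descending from Bb4 to G3 is the same interval as ascending G3 to Bb4.
G to B spans three letter names (G-A-B), plus an octave — that makes it a tenth of some quality.
G3 to Bb4 is 15 semitones, a half step short of the major tenth (16), so this is minor.
(Equivalently, a compound minor third: a minor third plus an octave.)

minor 10th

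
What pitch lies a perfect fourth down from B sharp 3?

Four letter names down from B: F.
Moving 5 semitones down from B#3 (the size of a perfect fourth) reaches F##3.

F double-sharp 3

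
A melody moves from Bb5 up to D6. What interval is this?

B to D spans three letter names (B-C-D) — that makes it a third of some quality.
The major third spans 4 semitones, and Bb5 to D6 is exactly 4 semitones — so this is a major third.

major 3rd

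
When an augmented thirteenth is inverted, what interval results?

First reduce the compound augmented thirteenth to its simple form, an augmented sixth.
Interval numbers invert to sum to nine: 6 + 3 = 9, so a sixth inverts to a third.
And augmented becomes diminished under inversion, so we get a diminished third.

diminished third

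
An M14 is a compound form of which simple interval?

Subtracting seven from the interval number removes an octave: 14 − 7 = 7.
That makes a major fourteenth a compound major seventh — an octave plus a major seventh.

major seventh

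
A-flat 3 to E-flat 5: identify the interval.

A to E spans five letter names (A-B-C-D-E), plus an octave, so the interval is some kind of twelfth.
Ab3 to Eb5 is 19 semitones, matching the perfect twelfth exactly, so the quality is perfect.
(Equivalently, a compound perfect fifth: a perfect fifth plus an octave.)

perfect twelfth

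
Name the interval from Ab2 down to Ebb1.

A11

Descending from Ab2 to Ebb1 is the same interval as ascending Ebb1 to Ab2.
E to A spans four letter names (E-F-G-A), plus an octave — that makes it an eleventh of some quality.
The perfect eleventh is 17 semitones; here we have 18, one semitone wider: augmented.
(Equivalently, a compound augmented fourth: an augmented fourth plus an octave.)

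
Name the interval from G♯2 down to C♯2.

Descending from G#2 to C#2 is the same interval as ascending C#2 to G#2.
C to G spans five letter names (C-D-E-F-G): a fifth.
Counting semitones, C#2→G#2 is 7, which is the perfect fifth.

P5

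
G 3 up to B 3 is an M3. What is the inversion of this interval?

Interval numbers invert to sum to nine: 3 + 6 = 9, so a third inverts to a sixth.
Quality inverts too: major becomes minor. That makes the inversion a minor sixth.

m6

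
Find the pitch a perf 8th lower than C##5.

C##4

An octave keeps the letter name C, an octave down from C.
Moving 12 semitones down from C##5 (the size of a perfect octave) reaches C##4.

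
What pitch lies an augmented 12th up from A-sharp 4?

Counting five letter names plus an octave up from A lands on E.
Moving 20 semitones up from A#4 (the size of an augmented twelfth) reaches E##6.

E-double-sharp 6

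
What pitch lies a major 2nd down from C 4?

Two letter names down from C: B.
Moving 2 semitones down from C4 (the size of a major second) reaches Bb3.

B-flat 3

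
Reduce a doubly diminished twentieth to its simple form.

dd6

Each octave removed subtracts seven from the number: 20 − 14 = 6.
That makes a doubly diminished twentieth a compound doubly diminished sixth — 2 octaves plus a doubly diminished sixth.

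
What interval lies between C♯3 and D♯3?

C to D spans two letter names (C-D): a second.
C#3 to D#3 is 2 semitones, matching the major second exactly, so the quality is major.

major second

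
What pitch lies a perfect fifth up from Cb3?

Gb3

Five letter names up from C: G.
A perfect fifth spans 7 semitones, so from Cb3 the target pitch is Gb3.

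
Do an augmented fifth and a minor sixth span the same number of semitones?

An augmented fifth spans 8 semitones, and a minor sixth also spans 8 semitones — they're enharmonic.

Yes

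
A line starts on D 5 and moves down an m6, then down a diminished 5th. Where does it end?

B sharp 3

A minor sixth down from D5 is F#4.
F#4 down a diminished fifth → B#3 (6 semitones).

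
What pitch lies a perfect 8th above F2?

F3

For an octave the letter name doesn't change: still F, an octave up.
A perfect octave spans 12 semitones, so from F2 the target pitch is F3.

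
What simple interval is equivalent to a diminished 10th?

diminished third

Subtracting seven from the interval number removes an octave: 10 − 7 = 3.
Quality carries through unchanged, so the simple form is a diminished third.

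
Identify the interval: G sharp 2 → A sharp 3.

G to A spans two letter names (G-A), plus an octave, so the interval is some kind of ninth.
Counting semitones, G#2→A#3 is 14, which is the major ninth.
(Equivalently, a compound major second: a major second plus an octave.)

major ninth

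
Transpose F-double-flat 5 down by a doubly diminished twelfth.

B-flat 3

Counting five letter names plus an octave down from F lands on B.
A doubly diminished twelfth is 17 semitones; 17 semitones down from Fbb5 gives Bb3.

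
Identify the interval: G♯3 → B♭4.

G to B spans three letter names (G-A-B), plus an octave — that makes it a tenth of some quality.
G#3 to Bb4 spans 14 semitones — two semitones narrower than the major tenth (16) — giving a diminished tenth.
(Equivalently, a compound diminished third: a diminished third plus an octave.)

d10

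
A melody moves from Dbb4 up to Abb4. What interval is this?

D to A spans five letter names (D-E-F-G-A) — that makes it a fifth of some quality.
The perfect fifth spans 7 semitones, and Dbb4 to Abb4 is exactly 7 semitones — so this is a perfect fifth.

P5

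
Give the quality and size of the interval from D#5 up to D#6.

perfect 8th

D to D is the same letter name, plus an octave — that makes it an octave of some quality.
D#5 to D#6 is 12 semitones, matching the perfect octave exactly, so the quality is perfect.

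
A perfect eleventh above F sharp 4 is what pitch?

B 5

The eleventh's letter: F up four letter names plus an octave → B.
Moving 17 semitones up from F#4 (the size of a perfect eleventh) reaches B5.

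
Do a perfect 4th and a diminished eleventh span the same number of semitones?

No

A perfect fourth spans 5 semitones; a diminished eleventh spans 16 semitones. They differ by 11.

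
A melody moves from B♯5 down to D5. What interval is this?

Descending from B#5 to D5 is the same interval as ascending D5 to B#5.
D to B spans six letter names (D-E-F-G-A-B): a sixth.
D5 to B#5 spans 10 semitones — one semitone wider than the major sixth (9) — giving an augmented sixth.

A6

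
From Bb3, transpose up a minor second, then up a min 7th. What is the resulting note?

Bb3 up a minor second → Cb4 (1 semitone).
Cb4 up a minor seventh → Bbb4 (10 semitones).

Bbb4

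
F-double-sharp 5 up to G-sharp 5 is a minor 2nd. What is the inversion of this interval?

major 7th

The rule of nine gives the new number: 9 − 2 = 7, so a second becomes a seventh.
And minor becomes major under inversion, so we get a major seventh.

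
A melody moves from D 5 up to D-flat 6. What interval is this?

D to D is the same letter name, plus an octave, so the interval is some kind of octave.
A perfect octave would be 12 semitones; D5 to Db6 is 11, one semitone narrower, so the interval is diminished.

diminished octave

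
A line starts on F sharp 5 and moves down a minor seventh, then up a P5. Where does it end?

Down a minor seventh from F#5: G#4 (10 semitones down).
Up a perfect fifth from G#4: D#5 (7 semitones up).

D sharp 5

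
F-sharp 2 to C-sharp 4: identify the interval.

perfect twelfth

F to C spans five letter names (F-G-A-B-C), plus an octave, so the interval is some kind of twelfth.
The perfect twelfth spans 19 semitones, and F#2 to C#4 is exactly 19 semitones — so this is a perfect twelfth.
(Equivalently, a compound perfect fifth: a perfect fifth plus an octave.)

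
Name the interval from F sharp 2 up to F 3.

F to F is the same letter name, plus an octave — that makes it an octave of some quality.
The perfect octave is 12 semitones; here we have 11, one semitone narrower: diminished.

diminished octave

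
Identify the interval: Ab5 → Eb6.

perfect fifth

A to E spans five letter names (A-B-C-D-E): a fifth.
Ab5 to Eb6 is 7 semitones, matching the perfect fifth exactly, so the quality is perfect.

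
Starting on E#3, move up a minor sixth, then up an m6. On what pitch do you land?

A4

E#3 up a minor sixth → C#4 (8 semitones).
A minor sixth up from C#4 is A4.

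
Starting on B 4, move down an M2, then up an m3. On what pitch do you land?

C 5

B4 down a major second → A4 (2 semitones).
A4 up a minor third → C5 (3 semitones).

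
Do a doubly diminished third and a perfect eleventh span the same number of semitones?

No

A doubly diminished third spans 1 semitone; a perfect eleventh spans 17 semitones. They differ by 16.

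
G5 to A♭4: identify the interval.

Descending from G5 to Ab4 is the same interval as ascending Ab4 to G5.
A to G spans seven letter names (A-B-C-D-E-F-G): a seventh.
Ab4 to G5 is 11 semitones, matching the major seventh exactly, so the quality is major.

major seventh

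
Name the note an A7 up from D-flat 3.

C-sharp 4

The seventh takes the letter from D up to C.
An augmented seventh spans 12 semitones, so from Db3 the target pitch is C#4.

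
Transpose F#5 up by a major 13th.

D#7

The thirteenth's letter: F up six letter names plus an octave → D.
A major thirteenth spans 21 semitones, so from F#5 the target pitch is D#7.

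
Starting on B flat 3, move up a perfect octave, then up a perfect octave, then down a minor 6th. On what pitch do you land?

D 5

Up a perfect octave from Bb3: Bb4 (12 semitones up).
Bb4 up a perfect octave → Bb5 (12 semitones).
A minor sixth down from Bb5 is D5.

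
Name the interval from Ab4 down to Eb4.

Descending from Ab4 to Eb4 is the same interval as ascending Eb4 to Ab4.
E to A spans four letter names (E-F-G-A) — that makes it a fourth of some quality.
The perfect fourth spans 5 semitones, and Eb4 to Ab4 is exactly 5 semitones — so this is a perfect fourth.

perfect fourth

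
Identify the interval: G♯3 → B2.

Descending from G#3 to B2 is the same interval as ascending B2 to G#3.
B to G spans six letter names (B-C-D-E-F-G): a sixth.
B2 to G#3 is 9 semitones, matching the major sixth exactly, so the quality is major.

major sixth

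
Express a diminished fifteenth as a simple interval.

diminished octave

Take out an octave (7 from the number): 15 − 7 = 8.
That makes a diminished fifteenth a compound diminished octave — an octave plus a diminished octave.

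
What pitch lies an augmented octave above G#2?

G##3

An octave keeps the letter name G, an octave up from G.
An augmented octave is 13 semitones; 13 semitones up from G#2 gives G##3.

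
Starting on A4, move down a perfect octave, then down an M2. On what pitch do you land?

G3

A4 down a perfect octave → A3 (12 semitones).
A major second down from A3 is G3.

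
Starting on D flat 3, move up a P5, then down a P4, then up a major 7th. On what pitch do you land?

D 4

A perfect fifth up from Db3 is Ab3.
Down a perfect fourth from Ab3: Eb3 (5 semitones down).
Eb3 up a major seventh → D4 (11 semitones).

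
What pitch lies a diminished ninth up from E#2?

The ninth's letter: E up two letter names plus an octave → F.
Moving 12 semitones up from E#2 (the size of a diminished ninth) reaches F3.

F3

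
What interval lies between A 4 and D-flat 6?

d11

A to D spans four letter names (A-B-C-D), plus an octave: an eleventh.
The perfect eleventh is 17 semitones; here we have 16, one semitone narrower: diminished.
(Equivalently, a compound diminished fourth: a diminished fourth plus an octave.)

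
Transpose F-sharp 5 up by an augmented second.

G-double-sharp 5

The second takes the letter from F up to G.
An augmented second spans 3 semitones, so from F#5 the target pitch is G##5.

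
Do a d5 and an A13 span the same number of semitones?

6 semitones (diminished fifth) vs 22 semitones (augmented thirteenth): not equal.

No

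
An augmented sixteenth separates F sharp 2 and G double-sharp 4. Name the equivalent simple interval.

Take out 2 octaves (14 from the number): 16 − 14 = 2.
Quality carries through unchanged, so the simple form is an augmented second.

augmented 2nd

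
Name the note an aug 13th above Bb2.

The thirteenth's letter: B up six letter names plus an octave → G.
Moving 22 semitones up from Bb2 (the size of an augmented thirteenth) reaches G#4.

G#4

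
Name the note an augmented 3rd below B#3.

G3

The third takes the letter from B down to G.
An augmented third is 5 semitones; 5 semitones down from B#3 gives G3.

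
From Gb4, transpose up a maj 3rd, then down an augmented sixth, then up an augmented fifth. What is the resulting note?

Ab4

A major third up from Gb4 is Bb4.
An augmented sixth down from Bb4 is Dbb4.
An augmented fifth up from Dbb4 is Ab4.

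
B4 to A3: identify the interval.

Descending from B4 to A3 is the same interval as ascending A3 to B4.
A to B spans two letter names (A-B), plus an octave, so the interval is some kind of ninth.
Counting semitones, A3→B4 is 14, which is the major ninth.
(Equivalently, a compound major second: a major second plus an octave.)

major ninth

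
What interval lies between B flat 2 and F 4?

perfect twelfth

B to F spans five letter names (B-C-D-E-F), plus an octave, so the interval is some kind of twelfth.
Bb2 to F4 is 19 semitones, matching the perfect twelfth exactly, so the quality is perfect.
(Equivalently, a compound perfect fifth: a perfect fifth plus an octave.)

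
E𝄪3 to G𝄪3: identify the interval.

E to G spans three letter names (E-F-G) — that makes it a third of some quality.
E##3 to G##3 is 3 semitones, a half step short of the major third (4), so this is minor.

m3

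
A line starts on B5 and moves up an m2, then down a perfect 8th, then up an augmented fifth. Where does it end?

B5 up a minor second → C6 (1 semitone).
Down a perfect octave from C6: C5 (12 semitones down).
An augmented fifth up from C5 is G#5.

G#5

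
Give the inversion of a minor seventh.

major 2nd

The rule of nine gives the new number: 9 − 7 = 2, so a seventh becomes a second.
And minor becomes major under inversion, so we get a major second.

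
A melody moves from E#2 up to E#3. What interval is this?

E to E is the same letter name, plus an octave — that makes it an octave of some quality.
The perfect octave spans 12 semitones, and E#2 to E#3 is exactly 12 semitones — so this is a perfect octave.

perfect octave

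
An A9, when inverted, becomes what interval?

diminished seventh

First reduce the compound augmented ninth to its simple form, an augmented second.
Inverted interval numbers add to nine, so a second pairs with a seventh (2 + 7 = 9).
The quality also flips — augmented becomes diminished — giving a diminished seventh.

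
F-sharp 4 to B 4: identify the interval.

perfect fourth

F to B spans four letter names (F-G-A-B) — that makes it a fourth of some quality.
Counting semitones, F#4→B4 is 5, which is the perfect fourth.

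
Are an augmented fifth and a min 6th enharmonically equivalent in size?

An augmented fifth = 8 semitones = a minor sixth; enharmonically equal.

Yes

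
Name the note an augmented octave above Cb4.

C5

For an octave the letter name doesn't change: still C, an octave up.
Moving 13 semitones up from Cb4 (the size of an augmented octave) reaches C5.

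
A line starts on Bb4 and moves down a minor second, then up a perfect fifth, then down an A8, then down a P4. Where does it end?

Bb3

A minor second down from Bb4 is A4.
Up a perfect fifth from A4: E5 (7 semitones up).
E5 down an augmented octave → Eb4 (13 semitones).
Down a perfect fourth from Eb4: Bb3 (5 semitones down).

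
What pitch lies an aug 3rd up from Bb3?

D#4

Counting three letter names up from B lands on D.
Moving 5 semitones up from Bb3 (the size of an augmented third) reaches D#4.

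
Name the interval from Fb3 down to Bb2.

Descending from Fb3 to Bb2 is the same interval as ascending Bb2 to Fb3.
B to F spans five letter names (B-C-D-E-F) — that makes it a fifth of some quality.
A perfect fifth would be 7 semitones; Bb2 to Fb3 is 6, one semitone narrower, so the interval is diminished.

d5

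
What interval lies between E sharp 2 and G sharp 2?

minor 3rd

E to G spans three letter names (E-F-G): a third.
A major third would be 4 semitones, but E#2 to G#2 is 3 — one semitone narrower, making it a minor third.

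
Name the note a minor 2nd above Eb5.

Two letter names up from E: F.
A minor second is 1 semitone; 1 semitone up from Eb5 gives Fb5.

Fb5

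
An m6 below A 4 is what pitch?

Six letter names down from A: C.
A minor sixth spans 8 semitones, so from A4 the target pitch is C#4.

C-sharp 4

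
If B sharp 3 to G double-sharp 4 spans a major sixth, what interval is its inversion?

The rule of nine gives the new number: 9 − 6 = 3, so a sixth becomes a third.
And major becomes minor under inversion, so we get a minor third.

minor third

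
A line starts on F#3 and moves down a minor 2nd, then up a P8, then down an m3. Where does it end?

A minor second down from F#3 is E#3.
A perfect octave up from E#3 is E#4.
Down a minor third from E#4: C##4 (3 semitones down).

C##4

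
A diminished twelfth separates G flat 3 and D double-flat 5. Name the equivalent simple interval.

Each octave removed subtracts seven from the number: 12 − 7 = 5.
Quality carries through unchanged, so the simple form is a diminished fifth.

d5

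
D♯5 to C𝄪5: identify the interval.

Descending from D#5 to C##5 is the same interval as ascending C##5 to D#5.
C to D spans two letter names (C-D): a second.
A major second would be 2 semitones, but C##5 to D#5 is 1 — one semitone narrower, making it a minor second.

minor 2nd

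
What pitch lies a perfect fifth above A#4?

E#5

Five letter names up from A: E.
A perfect fifth spans 7 semitones, so from A#4 the target pitch is E#5.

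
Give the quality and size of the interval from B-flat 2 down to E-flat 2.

P5

Descending from Bb2 to Eb2 is the same interval as ascending Eb2 to Bb2.
E to B spans five letter names (E-F-G-A-B), so the interval is some kind of fifth.
Eb2 to Bb2 is 7 semitones, matching the perfect fifth exactly, so the quality is perfect.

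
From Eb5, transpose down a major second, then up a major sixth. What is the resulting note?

Bb5

Eb5 down a major second → Db5 (2 semitones).
A major sixth up from Db5 is Bb5.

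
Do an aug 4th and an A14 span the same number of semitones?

No

6 semitones (augmented fourth) vs 24 semitones (augmented fourteenth): not equal.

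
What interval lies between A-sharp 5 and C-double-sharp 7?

A to C spans three letter names (A-B-C), plus an octave, so the interval is some kind of tenth.
The major tenth spans 16 semitones, and A#5 to C##7 is exactly 16 semitones — so this is a major tenth.
(Equivalently, a compound major third: a major third plus an octave.)

major tenth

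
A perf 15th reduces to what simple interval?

Each octave removed subtracts seven from the number: 15 − 7 = 8.
Quality carries through unchanged, so the simple form is a perfect octave.

P8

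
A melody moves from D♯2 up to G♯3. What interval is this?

perfect eleventh

D to G spans four letter names (D-E-F-G), plus an octave: an eleventh.
The perfect eleventh spans 17 semitones, and D#2 to G#3 is exactly 17 semitones — so this is a perfect eleventh.
(Equivalently, a compound perfect fourth: a perfect fourth plus an octave.)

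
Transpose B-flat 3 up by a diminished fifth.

F-flat 4

Five letter names up from B: F.
A diminished fifth is 6 semitones; 6 semitones up from Bb3 gives Fb4.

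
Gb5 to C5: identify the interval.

Descending from Gb5 to C5 is the same interval as ascending C5 to Gb5.
C to G spans five letter names (C-D-E-F-G): a fifth.
A perfect fifth would be 7 semitones; C5 to Gb5 is 6, one semitone narrower, so the interval is diminished.

d5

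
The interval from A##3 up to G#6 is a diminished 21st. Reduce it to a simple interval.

d7

Take out 2 octaves (14 from the number): 21 − 14 = 7.
Quality carries through unchanged, so the simple form is a diminished seventh.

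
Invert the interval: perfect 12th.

First reduce the compound perfect twelfth to its simple form, a perfect fifth.
The rule of nine gives the new number: 9 − 5 = 4, so a fifth becomes a fourth.
Quality inverts too: perfect stays perfect. That makes the inversion a perfect fourth.

P4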